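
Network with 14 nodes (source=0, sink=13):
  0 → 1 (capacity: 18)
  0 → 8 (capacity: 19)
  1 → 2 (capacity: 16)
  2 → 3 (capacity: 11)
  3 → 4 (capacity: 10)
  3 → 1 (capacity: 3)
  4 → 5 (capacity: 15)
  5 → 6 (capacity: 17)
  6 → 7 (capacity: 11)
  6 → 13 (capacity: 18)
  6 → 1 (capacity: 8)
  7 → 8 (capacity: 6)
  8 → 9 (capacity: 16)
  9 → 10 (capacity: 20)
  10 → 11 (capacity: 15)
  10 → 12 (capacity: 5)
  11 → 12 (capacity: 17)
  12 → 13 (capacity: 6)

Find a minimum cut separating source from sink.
Min cut value = 16, edges: (3,4), (12,13)

Min cut value: 16
Partition: S = [0, 1, 2, 3, 7, 8, 9, 10, 11, 12], T = [4, 5, 6, 13]
Cut edges: (3,4), (12,13)

By max-flow min-cut theorem, max flow = min cut = 16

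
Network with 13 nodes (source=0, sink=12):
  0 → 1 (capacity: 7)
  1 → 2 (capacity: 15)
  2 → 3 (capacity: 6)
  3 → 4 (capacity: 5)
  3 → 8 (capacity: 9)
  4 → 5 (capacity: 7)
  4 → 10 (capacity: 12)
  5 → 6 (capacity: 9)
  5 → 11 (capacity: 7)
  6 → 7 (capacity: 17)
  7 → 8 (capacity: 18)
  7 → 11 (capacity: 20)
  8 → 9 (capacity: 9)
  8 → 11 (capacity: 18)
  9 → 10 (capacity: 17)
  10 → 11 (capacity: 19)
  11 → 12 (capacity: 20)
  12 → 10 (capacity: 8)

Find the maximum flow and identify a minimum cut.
Max flow = 6, Min cut edges: (2,3)

Maximum flow: 6
Minimum cut: (2,3)
Partition: S = [0, 1, 2], T = [3, 4, 5, 6, 7, 8, 9, 10, 11, 12]

Max-flow min-cut theorem verified: both equal 6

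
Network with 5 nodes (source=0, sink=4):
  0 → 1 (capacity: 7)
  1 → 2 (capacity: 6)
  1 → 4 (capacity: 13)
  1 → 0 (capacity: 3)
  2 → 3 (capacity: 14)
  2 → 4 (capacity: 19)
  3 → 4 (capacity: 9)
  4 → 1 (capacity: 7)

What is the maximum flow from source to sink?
Maximum flow = 7

Max flow: 7

Flow assignment:
  0 → 1: 7/7
  1 → 4: 7/13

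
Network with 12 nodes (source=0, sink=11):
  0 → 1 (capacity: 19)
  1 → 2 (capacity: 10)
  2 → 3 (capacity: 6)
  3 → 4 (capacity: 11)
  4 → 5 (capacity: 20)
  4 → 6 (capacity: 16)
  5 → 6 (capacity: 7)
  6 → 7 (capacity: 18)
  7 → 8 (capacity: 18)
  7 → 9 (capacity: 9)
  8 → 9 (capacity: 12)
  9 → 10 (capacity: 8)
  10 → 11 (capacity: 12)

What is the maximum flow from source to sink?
Maximum flow = 6

Max flow: 6

Flow assignment:
  0 → 1: 6/19
  1 → 2: 6/10
  2 → 3: 6/6
  3 → 4: 6/11
  4 → 6: 6/16
  6 → 7: 6/18
  7 → 9: 6/9
  9 → 10: 6/8
  10 → 11: 6/12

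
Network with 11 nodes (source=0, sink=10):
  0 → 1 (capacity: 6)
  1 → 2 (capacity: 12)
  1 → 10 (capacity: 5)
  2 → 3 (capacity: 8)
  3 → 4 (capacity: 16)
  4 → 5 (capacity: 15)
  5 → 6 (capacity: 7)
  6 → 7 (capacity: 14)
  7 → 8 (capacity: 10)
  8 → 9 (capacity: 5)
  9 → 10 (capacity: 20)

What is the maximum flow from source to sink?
Maximum flow = 6

Max flow: 6

Flow assignment:
  0 → 1: 6/6
  1 → 2: 1/12
  1 → 10: 5/5
  2 → 3: 1/8
  3 → 4: 1/16
  4 → 5: 1/15
  5 → 6: 1/7
  6 → 7: 1/14
  7 → 8: 1/10
  8 → 9: 1/5
  9 → 10: 1/20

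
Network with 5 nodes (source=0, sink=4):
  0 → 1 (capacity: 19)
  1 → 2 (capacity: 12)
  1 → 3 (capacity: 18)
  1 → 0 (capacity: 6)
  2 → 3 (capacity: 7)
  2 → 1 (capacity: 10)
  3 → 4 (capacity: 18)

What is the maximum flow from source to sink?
Maximum flow = 18

Max flow: 18

Flow assignment:
  0 → 1: 18/19
  1 → 3: 18/18
  3 → 4: 18/18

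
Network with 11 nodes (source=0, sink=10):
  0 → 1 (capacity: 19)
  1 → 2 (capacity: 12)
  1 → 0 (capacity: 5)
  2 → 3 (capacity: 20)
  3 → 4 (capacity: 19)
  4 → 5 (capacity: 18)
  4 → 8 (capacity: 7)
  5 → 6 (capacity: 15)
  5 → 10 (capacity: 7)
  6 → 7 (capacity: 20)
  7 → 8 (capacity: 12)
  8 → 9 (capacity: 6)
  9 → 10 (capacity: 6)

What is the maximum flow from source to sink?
Maximum flow = 12

Max flow: 12

Flow assignment:
  0 → 1: 12/19
  1 → 2: 12/12
  2 → 3: 12/20
  3 → 4: 12/19
  4 → 5: 7/18
  4 → 8: 5/7
  5 → 10: 7/7
  8 → 9: 5/6
  9 → 10: 5/6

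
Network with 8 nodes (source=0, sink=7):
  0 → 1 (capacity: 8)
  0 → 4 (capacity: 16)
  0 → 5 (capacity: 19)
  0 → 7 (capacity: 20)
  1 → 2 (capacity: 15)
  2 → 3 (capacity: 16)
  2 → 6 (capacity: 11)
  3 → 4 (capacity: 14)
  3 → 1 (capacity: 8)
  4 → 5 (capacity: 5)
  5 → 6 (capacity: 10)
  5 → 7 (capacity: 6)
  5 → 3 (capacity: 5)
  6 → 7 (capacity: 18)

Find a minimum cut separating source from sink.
Min cut value = 44, edges: (0,7), (5,7), (6,7)

Min cut value: 44
Partition: S = [0, 1, 2, 3, 4, 5, 6], T = [7]
Cut edges: (0,7), (5,7), (6,7)

By max-flow min-cut theorem, max flow = min cut = 44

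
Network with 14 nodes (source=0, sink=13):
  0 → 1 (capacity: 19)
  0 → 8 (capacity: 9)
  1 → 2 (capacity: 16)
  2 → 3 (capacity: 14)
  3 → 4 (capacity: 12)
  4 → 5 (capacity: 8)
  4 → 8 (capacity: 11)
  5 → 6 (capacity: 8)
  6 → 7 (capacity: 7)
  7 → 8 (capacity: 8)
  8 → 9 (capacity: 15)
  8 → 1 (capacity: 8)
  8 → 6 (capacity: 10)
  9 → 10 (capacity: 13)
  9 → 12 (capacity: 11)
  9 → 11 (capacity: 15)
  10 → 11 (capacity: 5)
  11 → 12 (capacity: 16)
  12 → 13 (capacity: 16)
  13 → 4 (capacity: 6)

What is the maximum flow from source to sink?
Maximum flow = 15

Max flow: 15

Flow assignment:
  0 → 1: 12/19
  0 → 8: 3/9
  1 → 2: 12/16
  2 → 3: 12/14
  3 → 4: 12/12
  4 → 5: 1/8
  4 → 8: 11/11
  5 → 6: 1/8
  6 → 7: 1/7
  7 → 8: 1/8
  8 → 9: 15/15
  9 → 12: 11/11
  9 → 11: 4/15
  11 → 12: 4/16
  12 → 13: 15/16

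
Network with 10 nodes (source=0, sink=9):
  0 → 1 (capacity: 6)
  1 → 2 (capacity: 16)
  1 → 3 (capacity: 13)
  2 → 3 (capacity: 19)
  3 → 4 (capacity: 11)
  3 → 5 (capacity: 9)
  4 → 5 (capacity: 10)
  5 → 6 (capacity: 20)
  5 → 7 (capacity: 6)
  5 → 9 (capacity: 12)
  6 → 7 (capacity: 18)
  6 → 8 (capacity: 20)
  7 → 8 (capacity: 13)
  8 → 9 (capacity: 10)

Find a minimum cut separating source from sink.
Min cut value = 6, edges: (0,1)

Min cut value: 6
Partition: S = [0], T = [1, 2, 3, 4, 5, 6, 7, 8, 9]
Cut edges: (0,1)

By max-flow min-cut theorem, max flow = min cut = 6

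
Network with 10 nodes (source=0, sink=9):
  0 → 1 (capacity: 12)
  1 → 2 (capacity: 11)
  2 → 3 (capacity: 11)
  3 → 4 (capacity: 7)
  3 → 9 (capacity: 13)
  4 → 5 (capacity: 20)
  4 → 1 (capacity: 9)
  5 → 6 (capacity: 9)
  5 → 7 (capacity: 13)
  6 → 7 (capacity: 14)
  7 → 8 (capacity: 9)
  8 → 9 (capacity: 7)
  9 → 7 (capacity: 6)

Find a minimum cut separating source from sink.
Min cut value = 11, edges: (2,3)

Min cut value: 11
Partition: S = [0, 1, 2], T = [3, 4, 5, 6, 7, 8, 9]
Cut edges: (2,3)

By max-flow min-cut theorem, max flow = min cut = 11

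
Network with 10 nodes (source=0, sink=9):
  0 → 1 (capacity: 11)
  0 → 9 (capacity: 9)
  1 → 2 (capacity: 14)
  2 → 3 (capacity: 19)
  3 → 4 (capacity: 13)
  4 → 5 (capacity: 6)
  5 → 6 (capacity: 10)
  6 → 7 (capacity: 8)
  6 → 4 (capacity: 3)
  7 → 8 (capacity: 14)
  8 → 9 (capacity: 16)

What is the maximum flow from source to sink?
Maximum flow = 15

Max flow: 15

Flow assignment:
  0 → 1: 6/11
  0 → 9: 9/9
  1 → 2: 6/14
  2 → 3: 6/19
  3 → 4: 6/13
  4 → 5: 6/6
  5 → 6: 6/10
  6 → 7: 6/8
  7 → 8: 6/14
  8 → 9: 6/16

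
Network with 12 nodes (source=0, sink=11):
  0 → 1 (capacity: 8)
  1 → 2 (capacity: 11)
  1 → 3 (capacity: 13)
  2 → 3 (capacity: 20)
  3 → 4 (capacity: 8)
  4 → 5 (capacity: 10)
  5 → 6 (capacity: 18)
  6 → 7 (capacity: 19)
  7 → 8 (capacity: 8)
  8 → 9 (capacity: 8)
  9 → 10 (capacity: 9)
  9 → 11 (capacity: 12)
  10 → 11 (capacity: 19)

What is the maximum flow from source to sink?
Maximum flow = 8

Max flow: 8

Flow assignment:
  0 → 1: 8/8
  1 → 3: 8/13
  3 → 4: 8/8
  4 → 5: 8/10
  5 → 6: 8/18
  6 → 7: 8/19
  7 → 8: 8/8
  8 → 9: 8/8
  9 → 11: 8/12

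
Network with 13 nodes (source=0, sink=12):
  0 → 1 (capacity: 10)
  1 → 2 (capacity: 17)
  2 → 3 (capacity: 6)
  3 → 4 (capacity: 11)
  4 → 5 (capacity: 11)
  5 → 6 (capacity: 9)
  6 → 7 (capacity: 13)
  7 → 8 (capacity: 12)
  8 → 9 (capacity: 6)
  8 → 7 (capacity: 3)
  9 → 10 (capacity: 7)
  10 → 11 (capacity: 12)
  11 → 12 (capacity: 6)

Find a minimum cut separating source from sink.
Min cut value = 6, edges: (11,12)

Min cut value: 6
Partition: S = [0, 1, 2, 3, 4, 5, 6, 7, 8, 9, 10, 11], T = [12]
Cut edges: (11,12)

By max-flow min-cut theorem, max flow = min cut = 6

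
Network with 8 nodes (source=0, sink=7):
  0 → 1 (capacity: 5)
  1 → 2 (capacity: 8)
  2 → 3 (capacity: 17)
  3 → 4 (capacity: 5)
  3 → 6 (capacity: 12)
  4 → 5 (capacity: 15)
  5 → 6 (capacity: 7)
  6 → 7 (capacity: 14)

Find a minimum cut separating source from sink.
Min cut value = 5, edges: (0,1)

Min cut value: 5
Partition: S = [0], T = [1, 2, 3, 4, 5, 6, 7]
Cut edges: (0,1)

By max-flow min-cut theorem, max flow = min cut = 5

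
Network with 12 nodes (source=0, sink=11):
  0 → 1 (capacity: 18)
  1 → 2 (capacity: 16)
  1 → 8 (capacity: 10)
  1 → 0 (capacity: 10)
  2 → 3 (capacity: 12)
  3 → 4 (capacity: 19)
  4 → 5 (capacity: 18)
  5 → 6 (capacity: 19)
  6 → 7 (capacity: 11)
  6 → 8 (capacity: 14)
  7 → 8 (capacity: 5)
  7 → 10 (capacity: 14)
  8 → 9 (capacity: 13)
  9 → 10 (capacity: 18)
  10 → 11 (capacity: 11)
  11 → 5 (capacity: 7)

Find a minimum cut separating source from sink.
Min cut value = 11, edges: (10,11)

Min cut value: 11
Partition: S = [0, 1, 2, 3, 4, 5, 6, 7, 8, 9, 10], T = [11]
Cut edges: (10,11)

By max-flow min-cut theorem, max flow = min cut = 11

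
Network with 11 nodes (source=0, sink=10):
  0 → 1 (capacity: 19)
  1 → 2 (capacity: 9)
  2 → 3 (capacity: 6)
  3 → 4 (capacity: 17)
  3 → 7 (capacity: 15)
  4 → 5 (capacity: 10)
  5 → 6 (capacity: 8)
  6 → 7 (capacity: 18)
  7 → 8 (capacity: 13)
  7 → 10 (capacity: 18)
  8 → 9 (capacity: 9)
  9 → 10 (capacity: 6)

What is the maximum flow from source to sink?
Maximum flow = 6

Max flow: 6

Flow assignment:
  0 → 1: 6/19
  1 → 2: 6/9
  2 → 3: 6/6
  3 → 7: 6/15
  7 → 10: 6/18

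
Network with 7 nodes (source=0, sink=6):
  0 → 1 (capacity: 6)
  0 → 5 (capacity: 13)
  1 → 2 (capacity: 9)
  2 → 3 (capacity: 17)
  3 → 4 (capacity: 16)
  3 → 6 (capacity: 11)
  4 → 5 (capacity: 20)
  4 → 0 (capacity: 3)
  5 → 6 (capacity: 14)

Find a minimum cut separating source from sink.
Min cut value = 19, edges: (0,1), (0,5)

Min cut value: 19
Partition: S = [0], T = [1, 2, 3, 4, 5, 6]
Cut edges: (0,1), (0,5)

By max-flow min-cut theorem, max flow = min cut = 19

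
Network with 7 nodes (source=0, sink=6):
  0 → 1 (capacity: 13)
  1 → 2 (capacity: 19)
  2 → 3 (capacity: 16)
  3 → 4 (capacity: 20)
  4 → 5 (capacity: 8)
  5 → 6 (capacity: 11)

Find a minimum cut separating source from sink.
Min cut value = 8, edges: (4,5)

Min cut value: 8
Partition: S = [0, 1, 2, 3, 4], T = [5, 6]
Cut edges: (4,5)

By max-flow min-cut theorem, max flow = min cut = 8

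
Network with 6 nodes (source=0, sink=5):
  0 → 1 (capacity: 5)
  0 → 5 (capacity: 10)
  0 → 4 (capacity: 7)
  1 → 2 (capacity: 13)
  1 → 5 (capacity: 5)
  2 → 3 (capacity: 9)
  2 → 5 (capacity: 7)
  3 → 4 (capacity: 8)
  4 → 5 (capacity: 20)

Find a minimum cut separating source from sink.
Min cut value = 22, edges: (0,1), (0,5), (0,4)

Min cut value: 22
Partition: S = [0], T = [1, 2, 3, 4, 5]
Cut edges: (0,1), (0,5), (0,4)

By max-flow min-cut theorem, max flow = min cut = 22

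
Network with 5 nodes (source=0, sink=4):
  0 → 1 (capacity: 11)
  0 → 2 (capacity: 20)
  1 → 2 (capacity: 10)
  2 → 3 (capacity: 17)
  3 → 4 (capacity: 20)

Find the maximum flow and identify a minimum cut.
Max flow = 17, Min cut edges: (2,3)

Maximum flow: 17
Minimum cut: (2,3)
Partition: S = [0, 1, 2], T = [3, 4]

Max-flow min-cut theorem verified: both equal 17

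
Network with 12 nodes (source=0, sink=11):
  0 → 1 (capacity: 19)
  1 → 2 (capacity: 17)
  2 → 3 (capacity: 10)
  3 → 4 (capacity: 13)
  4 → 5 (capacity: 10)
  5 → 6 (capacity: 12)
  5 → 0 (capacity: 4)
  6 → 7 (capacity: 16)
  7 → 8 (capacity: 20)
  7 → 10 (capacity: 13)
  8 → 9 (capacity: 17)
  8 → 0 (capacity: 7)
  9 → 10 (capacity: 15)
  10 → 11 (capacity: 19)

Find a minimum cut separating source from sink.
Min cut value = 10, edges: (4,5)

Min cut value: 10
Partition: S = [0, 1, 2, 3, 4], T = [5, 6, 7, 8, 9, 10, 11]
Cut edges: (4,5)

By max-flow min-cut theorem, max flow = min cut = 10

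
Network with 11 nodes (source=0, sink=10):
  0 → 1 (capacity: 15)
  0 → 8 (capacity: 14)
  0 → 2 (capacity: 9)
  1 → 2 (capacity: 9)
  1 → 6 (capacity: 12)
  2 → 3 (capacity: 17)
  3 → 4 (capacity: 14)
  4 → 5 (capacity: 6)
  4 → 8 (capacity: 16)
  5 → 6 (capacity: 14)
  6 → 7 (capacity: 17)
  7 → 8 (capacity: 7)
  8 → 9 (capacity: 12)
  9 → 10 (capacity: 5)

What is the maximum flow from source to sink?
Maximum flow = 5

Max flow: 5

Flow assignment:
  0 → 1: 5/15
  1 → 6: 5/12
  6 → 7: 5/17
  7 → 8: 5/7
  8 → 9: 5/12
  9 → 10: 5/5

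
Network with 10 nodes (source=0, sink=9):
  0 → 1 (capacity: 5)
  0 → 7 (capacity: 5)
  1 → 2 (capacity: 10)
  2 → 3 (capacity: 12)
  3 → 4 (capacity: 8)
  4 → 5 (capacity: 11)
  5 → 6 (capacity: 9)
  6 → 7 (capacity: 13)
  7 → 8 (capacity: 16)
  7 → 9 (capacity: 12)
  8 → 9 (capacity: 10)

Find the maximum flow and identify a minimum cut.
Max flow = 10, Min cut edges: (0,1), (0,7)

Maximum flow: 10
Minimum cut: (0,1), (0,7)
Partition: S = [0], T = [1, 2, 3, 4, 5, 6, 7, 8, 9]

Max-flow min-cut theorem verified: both equal 10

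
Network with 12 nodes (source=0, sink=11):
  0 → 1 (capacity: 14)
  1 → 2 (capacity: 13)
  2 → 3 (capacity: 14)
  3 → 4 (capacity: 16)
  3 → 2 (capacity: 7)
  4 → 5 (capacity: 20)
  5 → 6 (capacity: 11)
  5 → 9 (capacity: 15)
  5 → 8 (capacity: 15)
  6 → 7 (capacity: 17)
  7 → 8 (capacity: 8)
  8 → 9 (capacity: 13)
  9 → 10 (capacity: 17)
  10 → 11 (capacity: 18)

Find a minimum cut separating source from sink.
Min cut value = 13, edges: (1,2)

Min cut value: 13
Partition: S = [0, 1], T = [2, 3, 4, 5, 6, 7, 8, 9, 10, 11]
Cut edges: (1,2)

By max-flow min-cut theorem, max flow = min cut = 13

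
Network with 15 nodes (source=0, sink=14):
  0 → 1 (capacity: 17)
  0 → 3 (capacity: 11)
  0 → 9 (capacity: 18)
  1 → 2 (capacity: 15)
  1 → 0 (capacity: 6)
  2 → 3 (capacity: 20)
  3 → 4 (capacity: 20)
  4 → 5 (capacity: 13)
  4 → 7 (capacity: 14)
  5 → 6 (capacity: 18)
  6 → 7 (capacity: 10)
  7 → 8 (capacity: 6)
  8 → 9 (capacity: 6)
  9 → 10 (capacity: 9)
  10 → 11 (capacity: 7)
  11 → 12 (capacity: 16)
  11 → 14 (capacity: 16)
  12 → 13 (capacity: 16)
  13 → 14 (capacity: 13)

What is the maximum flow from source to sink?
Maximum flow = 7

Max flow: 7

Flow assignment:
  0 → 1: 6/17
  0 → 9: 1/18
  1 → 2: 6/15
  2 → 3: 6/20
  3 → 4: 6/20
  4 → 5: 6/13
  5 → 6: 6/18
  6 → 7: 6/10
  7 → 8: 6/6
  8 → 9: 6/6
  9 → 10: 7/9
  10 → 11: 7/7
  11 → 14: 7/16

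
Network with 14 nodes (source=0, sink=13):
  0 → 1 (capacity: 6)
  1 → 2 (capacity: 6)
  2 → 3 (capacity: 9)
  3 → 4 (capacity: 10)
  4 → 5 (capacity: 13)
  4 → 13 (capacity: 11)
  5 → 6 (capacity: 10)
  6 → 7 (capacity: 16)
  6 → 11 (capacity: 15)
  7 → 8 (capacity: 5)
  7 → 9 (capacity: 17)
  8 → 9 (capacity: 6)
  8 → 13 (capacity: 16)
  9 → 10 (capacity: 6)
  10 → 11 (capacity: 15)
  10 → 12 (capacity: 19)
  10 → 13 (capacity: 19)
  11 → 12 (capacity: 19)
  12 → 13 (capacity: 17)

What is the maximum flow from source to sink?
Maximum flow = 6

Max flow: 6

Flow assignment:
  0 → 1: 6/6
  1 → 2: 6/6
  2 → 3: 6/9
  3 → 4: 6/10
  4 → 13: 6/11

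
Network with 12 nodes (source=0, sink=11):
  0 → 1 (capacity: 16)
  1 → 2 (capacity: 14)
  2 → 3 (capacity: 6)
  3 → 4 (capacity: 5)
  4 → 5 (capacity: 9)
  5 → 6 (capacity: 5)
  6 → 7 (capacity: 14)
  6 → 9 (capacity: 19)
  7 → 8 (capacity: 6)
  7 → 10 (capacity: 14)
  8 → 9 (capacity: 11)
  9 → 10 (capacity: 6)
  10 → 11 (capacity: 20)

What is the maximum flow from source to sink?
Maximum flow = 5

Max flow: 5

Flow assignment:
  0 → 1: 5/16
  1 → 2: 5/14
  2 → 3: 5/6
  3 → 4: 5/5
  4 → 5: 5/9
  5 → 6: 5/5
  6 → 7: 5/14
  7 → 10: 5/14
  10 → 11: 5/20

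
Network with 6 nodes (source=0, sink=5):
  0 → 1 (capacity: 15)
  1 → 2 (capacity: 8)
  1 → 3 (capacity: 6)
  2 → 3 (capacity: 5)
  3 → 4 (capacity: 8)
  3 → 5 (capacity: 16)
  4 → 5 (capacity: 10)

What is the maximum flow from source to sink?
Maximum flow = 11

Max flow: 11

Flow assignment:
  0 → 1: 11/15
  1 → 2: 5/8
  1 → 3: 6/6
  2 → 3: 5/5
  3 → 5: 11/16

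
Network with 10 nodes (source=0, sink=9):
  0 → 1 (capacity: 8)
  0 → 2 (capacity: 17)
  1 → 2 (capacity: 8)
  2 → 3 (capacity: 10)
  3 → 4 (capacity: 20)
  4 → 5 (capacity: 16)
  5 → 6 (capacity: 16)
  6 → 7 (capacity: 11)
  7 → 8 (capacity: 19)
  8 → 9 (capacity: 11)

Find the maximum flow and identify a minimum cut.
Max flow = 10, Min cut edges: (2,3)

Maximum flow: 10
Minimum cut: (2,3)
Partition: S = [0, 1, 2], T = [3, 4, 5, 6, 7, 8, 9]

Max-flow min-cut theorem verified: both equal 10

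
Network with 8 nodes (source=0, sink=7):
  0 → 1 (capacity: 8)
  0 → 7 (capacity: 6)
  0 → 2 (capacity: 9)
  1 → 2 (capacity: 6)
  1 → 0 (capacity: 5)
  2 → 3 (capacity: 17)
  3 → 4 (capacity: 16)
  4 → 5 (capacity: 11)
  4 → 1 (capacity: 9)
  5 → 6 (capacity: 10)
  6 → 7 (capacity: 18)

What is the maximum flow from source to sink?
Maximum flow = 16

Max flow: 16

Flow assignment:
  0 → 1: 5/8
  0 → 7: 6/6
  0 → 2: 5/9
  1 → 2: 6/6
  2 → 3: 11/17
  3 → 4: 11/16
  4 → 5: 10/11
  4 → 1: 1/9
  5 → 6: 10/10
  6 → 7: 10/18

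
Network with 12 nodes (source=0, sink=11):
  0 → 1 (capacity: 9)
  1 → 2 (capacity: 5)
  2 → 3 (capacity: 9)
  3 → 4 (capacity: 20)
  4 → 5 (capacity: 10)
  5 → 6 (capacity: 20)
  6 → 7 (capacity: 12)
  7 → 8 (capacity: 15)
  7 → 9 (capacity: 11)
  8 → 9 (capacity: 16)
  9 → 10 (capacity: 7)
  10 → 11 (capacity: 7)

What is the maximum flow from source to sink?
Maximum flow = 5

Max flow: 5

Flow assignment:
  0 → 1: 5/9
  1 → 2: 5/5
  2 → 3: 5/9
  3 → 4: 5/20
  4 → 5: 5/10
  5 → 6: 5/20
  6 → 7: 5/12
  7 → 9: 5/11
  9 → 10: 5/7
  10 → 11: 5/7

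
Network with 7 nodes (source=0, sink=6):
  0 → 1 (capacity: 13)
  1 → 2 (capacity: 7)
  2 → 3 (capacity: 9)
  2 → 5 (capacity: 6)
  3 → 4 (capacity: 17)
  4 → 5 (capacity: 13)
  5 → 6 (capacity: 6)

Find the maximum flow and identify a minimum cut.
Max flow = 6, Min cut edges: (5,6)

Maximum flow: 6
Minimum cut: (5,6)
Partition: S = [0, 1, 2, 3, 4, 5], T = [6]

Max-flow min-cut theorem verified: both equal 6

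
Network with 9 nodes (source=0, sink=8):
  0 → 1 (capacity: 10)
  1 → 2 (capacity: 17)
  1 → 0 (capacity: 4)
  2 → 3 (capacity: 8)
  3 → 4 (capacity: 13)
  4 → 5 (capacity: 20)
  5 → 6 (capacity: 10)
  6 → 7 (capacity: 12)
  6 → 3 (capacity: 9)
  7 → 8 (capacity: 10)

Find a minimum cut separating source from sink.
Min cut value = 8, edges: (2,3)

Min cut value: 8
Partition: S = [0, 1, 2], T = [3, 4, 5, 6, 7, 8]
Cut edges: (2,3)

By max-flow min-cut theorem, max flow = min cut = 8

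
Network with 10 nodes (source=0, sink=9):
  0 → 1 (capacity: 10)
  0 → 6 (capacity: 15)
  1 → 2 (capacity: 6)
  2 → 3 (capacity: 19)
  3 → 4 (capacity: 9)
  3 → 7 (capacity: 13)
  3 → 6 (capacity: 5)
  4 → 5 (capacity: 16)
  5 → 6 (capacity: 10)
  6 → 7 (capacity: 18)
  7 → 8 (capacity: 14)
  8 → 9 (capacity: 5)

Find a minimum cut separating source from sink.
Min cut value = 5, edges: (8,9)

Min cut value: 5
Partition: S = [0, 1, 2, 3, 4, 5, 6, 7, 8], T = [9]
Cut edges: (8,9)

By max-flow min-cut theorem, max flow = min cut = 5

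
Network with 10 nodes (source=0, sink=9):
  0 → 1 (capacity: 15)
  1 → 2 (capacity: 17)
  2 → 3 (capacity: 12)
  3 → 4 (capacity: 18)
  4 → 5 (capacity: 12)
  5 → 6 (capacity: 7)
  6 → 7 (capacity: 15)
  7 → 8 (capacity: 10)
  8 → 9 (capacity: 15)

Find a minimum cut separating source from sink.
Min cut value = 7, edges: (5,6)

Min cut value: 7
Partition: S = [0, 1, 2, 3, 4, 5], T = [6, 7, 8, 9]
Cut edges: (5,6)

By max-flow min-cut theorem, max flow = min cut = 7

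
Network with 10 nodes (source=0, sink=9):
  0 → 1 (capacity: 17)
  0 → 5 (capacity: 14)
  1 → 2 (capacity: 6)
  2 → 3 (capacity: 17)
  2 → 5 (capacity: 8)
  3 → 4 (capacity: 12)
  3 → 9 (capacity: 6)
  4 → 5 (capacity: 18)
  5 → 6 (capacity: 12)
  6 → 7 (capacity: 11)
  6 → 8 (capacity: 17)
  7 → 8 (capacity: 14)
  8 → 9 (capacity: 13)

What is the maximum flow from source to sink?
Maximum flow = 18

Max flow: 18

Flow assignment:
  0 → 1: 6/17
  0 → 5: 12/14
  1 → 2: 6/6
  2 → 3: 6/17
  3 → 9: 6/6
  5 → 6: 12/12
  6 → 8: 12/17
  8 → 9: 12/13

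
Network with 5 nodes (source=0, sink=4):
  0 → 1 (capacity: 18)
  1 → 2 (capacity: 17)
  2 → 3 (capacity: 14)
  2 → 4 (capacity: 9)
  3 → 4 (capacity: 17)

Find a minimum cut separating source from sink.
Min cut value = 17, edges: (1,2)

Min cut value: 17
Partition: S = [0, 1], T = [2, 3, 4]
Cut edges: (1,2)

By max-flow min-cut theorem, max flow = min cut = 17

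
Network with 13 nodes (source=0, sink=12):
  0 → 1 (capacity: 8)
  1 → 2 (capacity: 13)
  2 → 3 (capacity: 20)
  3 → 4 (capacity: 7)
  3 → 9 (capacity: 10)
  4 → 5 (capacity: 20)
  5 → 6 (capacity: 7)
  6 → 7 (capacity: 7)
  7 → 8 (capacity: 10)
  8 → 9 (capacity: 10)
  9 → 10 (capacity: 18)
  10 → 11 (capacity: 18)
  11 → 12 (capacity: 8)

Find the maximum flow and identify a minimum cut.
Max flow = 8, Min cut edges: (11,12)

Maximum flow: 8
Minimum cut: (11,12)
Partition: S = [0, 1, 2, 3, 4, 5, 6, 7, 8, 9, 10, 11], T = [12]

Max-flow min-cut theorem verified: both equal 8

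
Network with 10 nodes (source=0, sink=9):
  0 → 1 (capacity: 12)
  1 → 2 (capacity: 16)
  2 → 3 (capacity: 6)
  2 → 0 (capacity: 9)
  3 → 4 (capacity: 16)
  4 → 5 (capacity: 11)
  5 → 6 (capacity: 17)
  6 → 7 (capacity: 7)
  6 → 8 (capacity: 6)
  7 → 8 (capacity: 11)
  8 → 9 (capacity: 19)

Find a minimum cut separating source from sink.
Min cut value = 6, edges: (2,3)

Min cut value: 6
Partition: S = [0, 1, 2], T = [3, 4, 5, 6, 7, 8, 9]
Cut edges: (2,3)

By max-flow min-cut theorem, max flow = min cut = 6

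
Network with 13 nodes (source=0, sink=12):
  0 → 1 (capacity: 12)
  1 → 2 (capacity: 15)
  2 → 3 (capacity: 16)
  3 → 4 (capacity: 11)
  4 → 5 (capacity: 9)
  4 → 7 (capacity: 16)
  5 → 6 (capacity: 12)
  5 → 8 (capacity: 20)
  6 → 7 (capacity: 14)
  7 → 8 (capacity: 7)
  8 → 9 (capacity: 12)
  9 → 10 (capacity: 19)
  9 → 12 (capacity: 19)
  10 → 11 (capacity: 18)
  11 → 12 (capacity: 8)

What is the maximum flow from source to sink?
Maximum flow = 11

Max flow: 11

Flow assignment:
  0 → 1: 11/12
  1 → 2: 11/15
  2 → 3: 11/16
  3 → 4: 11/11
  4 → 5: 9/9
  4 → 7: 2/16
  5 → 8: 9/20
  7 → 8: 2/7
  8 → 9: 11/12
  9 → 12: 11/19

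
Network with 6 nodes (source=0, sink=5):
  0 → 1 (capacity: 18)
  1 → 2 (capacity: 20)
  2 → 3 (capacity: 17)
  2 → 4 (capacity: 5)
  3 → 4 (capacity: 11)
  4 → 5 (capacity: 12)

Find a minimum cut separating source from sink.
Min cut value = 12, edges: (4,5)

Min cut value: 12
Partition: S = [0, 1, 2, 3, 4], T = [5]
Cut edges: (4,5)

By max-flow min-cut theorem, max flow = min cut = 12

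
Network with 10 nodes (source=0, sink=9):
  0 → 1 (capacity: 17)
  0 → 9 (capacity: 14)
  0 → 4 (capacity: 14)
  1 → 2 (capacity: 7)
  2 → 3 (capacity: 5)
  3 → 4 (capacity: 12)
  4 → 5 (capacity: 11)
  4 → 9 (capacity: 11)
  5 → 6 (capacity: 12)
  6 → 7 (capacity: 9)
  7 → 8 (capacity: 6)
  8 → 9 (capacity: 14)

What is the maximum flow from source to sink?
Maximum flow = 31

Max flow: 31

Flow assignment:
  0 → 1: 5/17
  0 → 9: 14/14
  0 → 4: 12/14
  1 → 2: 5/7
  2 → 3: 5/5
  3 → 4: 5/12
  4 → 5: 6/11
  4 → 9: 11/11
  5 → 6: 6/12
  6 → 7: 6/9
  7 → 8: 6/6
  8 → 9: 6/14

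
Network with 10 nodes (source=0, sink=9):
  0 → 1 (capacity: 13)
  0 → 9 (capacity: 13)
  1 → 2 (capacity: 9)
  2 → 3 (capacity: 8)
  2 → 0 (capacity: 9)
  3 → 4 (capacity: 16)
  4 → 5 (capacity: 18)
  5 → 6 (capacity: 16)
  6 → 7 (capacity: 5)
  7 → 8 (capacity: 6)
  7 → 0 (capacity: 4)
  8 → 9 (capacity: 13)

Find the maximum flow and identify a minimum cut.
Max flow = 18, Min cut edges: (0,9), (6,7)

Maximum flow: 18
Minimum cut: (0,9), (6,7)
Partition: S = [0, 1, 2, 3, 4, 5, 6], T = [7, 8, 9]

Max-flow min-cut theorem verified: both equal 18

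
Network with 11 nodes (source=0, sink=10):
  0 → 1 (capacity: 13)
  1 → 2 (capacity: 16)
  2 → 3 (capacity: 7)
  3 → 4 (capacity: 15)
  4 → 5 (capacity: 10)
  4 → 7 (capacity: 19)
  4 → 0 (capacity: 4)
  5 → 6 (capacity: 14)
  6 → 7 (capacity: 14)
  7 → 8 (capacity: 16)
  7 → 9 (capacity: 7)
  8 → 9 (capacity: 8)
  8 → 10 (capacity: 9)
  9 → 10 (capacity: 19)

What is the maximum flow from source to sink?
Maximum flow = 7

Max flow: 7

Flow assignment:
  0 → 1: 7/13
  1 → 2: 7/16
  2 → 3: 7/7
  3 → 4: 7/15
  4 → 7: 7/19
  7 → 8: 7/16
  8 → 10: 7/9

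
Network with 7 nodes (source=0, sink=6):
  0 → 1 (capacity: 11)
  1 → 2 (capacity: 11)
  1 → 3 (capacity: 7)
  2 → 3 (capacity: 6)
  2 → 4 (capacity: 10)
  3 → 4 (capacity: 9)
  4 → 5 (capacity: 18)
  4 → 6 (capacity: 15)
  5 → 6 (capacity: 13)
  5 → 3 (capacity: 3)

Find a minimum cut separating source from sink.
Min cut value = 11, edges: (0,1)

Min cut value: 11
Partition: S = [0], T = [1, 2, 3, 4, 5, 6]
Cut edges: (0,1)

By max-flow min-cut theorem, max flow = min cut = 11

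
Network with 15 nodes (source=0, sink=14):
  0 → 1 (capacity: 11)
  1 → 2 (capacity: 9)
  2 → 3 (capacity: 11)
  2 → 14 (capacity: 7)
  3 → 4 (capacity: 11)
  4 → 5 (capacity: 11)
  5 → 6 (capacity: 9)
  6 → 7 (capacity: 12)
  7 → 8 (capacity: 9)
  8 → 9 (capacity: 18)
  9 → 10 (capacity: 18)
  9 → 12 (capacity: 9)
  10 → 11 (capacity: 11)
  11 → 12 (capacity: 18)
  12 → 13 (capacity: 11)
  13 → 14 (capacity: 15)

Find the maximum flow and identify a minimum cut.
Max flow = 9, Min cut edges: (1,2)

Maximum flow: 9
Minimum cut: (1,2)
Partition: S = [0, 1], T = [2, 3, 4, 5, 6, 7, 8, 9, 10, 11, 12, 13, 14]

Max-flow min-cut theorem verified: both equal 9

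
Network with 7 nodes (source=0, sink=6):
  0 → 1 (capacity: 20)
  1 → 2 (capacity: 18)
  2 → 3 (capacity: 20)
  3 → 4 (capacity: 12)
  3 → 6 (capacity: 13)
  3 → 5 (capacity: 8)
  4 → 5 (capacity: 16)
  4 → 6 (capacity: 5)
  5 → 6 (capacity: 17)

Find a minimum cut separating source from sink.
Min cut value = 18, edges: (1,2)

Min cut value: 18
Partition: S = [0, 1], T = [2, 3, 4, 5, 6]
Cut edges: (1,2)

By max-flow min-cut theorem, max flow = min cut = 18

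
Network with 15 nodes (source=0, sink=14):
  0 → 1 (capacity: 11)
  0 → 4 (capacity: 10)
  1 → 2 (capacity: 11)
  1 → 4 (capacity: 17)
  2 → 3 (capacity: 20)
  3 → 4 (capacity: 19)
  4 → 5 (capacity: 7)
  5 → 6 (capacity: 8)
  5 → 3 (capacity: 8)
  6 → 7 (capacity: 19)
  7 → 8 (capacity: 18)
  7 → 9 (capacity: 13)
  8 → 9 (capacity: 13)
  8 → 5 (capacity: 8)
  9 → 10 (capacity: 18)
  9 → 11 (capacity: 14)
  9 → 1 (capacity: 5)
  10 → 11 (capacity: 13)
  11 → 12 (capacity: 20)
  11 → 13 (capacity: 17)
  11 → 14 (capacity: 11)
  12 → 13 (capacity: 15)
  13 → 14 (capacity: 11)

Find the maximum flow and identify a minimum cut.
Max flow = 7, Min cut edges: (4,5)

Maximum flow: 7
Minimum cut: (4,5)
Partition: S = [0, 1, 2, 3, 4], T = [5, 6, 7, 8, 9, 10, 11, 12, 13, 14]

Max-flow min-cut theorem verified: both equal 7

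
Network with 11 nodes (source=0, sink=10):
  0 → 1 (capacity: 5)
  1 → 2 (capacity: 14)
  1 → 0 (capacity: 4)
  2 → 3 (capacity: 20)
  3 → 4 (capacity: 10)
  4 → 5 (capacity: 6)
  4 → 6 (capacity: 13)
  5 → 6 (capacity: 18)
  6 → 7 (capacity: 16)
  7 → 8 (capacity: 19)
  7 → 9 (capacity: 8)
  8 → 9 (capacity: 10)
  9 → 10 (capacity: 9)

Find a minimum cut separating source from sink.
Min cut value = 5, edges: (0,1)

Min cut value: 5
Partition: S = [0], T = [1, 2, 3, 4, 5, 6, 7, 8, 9, 10]
Cut edges: (0,1)

By max-flow min-cut theorem, max flow = min cut = 5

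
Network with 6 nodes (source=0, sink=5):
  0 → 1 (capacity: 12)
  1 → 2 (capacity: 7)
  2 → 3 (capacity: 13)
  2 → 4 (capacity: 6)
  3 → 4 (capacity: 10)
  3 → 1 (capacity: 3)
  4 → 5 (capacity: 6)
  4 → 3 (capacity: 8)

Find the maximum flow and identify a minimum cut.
Max flow = 6, Min cut edges: (4,5)

Maximum flow: 6
Minimum cut: (4,5)
Partition: S = [0, 1, 2, 3, 4], T = [5]

Max-flow min-cut theorem verified: both equal 6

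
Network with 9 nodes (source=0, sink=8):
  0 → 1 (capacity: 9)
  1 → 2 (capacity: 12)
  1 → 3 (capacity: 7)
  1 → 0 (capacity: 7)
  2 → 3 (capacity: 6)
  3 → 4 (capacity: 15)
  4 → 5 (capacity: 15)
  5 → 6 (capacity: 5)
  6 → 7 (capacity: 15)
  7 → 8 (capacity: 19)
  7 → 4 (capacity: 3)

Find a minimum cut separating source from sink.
Min cut value = 5, edges: (5,6)

Min cut value: 5
Partition: S = [0, 1, 2, 3, 4, 5], T = [6, 7, 8]
Cut edges: (5,6)

By max-flow min-cut theorem, max flow = min cut = 5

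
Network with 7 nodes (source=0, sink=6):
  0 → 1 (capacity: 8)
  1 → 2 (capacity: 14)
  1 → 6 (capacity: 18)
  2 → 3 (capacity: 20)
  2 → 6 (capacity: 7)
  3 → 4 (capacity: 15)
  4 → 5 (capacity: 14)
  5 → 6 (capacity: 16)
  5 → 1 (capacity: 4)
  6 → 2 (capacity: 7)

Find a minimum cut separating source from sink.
Min cut value = 8, edges: (0,1)

Min cut value: 8
Partition: S = [0], T = [1, 2, 3, 4, 5, 6]
Cut edges: (0,1)

By max-flow min-cut theorem, max flow = min cut = 8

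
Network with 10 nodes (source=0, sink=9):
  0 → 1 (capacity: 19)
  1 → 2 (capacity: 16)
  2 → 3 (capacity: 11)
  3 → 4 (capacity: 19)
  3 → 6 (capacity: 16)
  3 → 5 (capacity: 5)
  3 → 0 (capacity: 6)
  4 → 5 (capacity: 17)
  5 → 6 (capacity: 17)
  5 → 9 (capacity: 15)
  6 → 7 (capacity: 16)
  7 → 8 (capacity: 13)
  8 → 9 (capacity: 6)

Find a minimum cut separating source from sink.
Min cut value = 11, edges: (2,3)

Min cut value: 11
Partition: S = [0, 1, 2], T = [3, 4, 5, 6, 7, 8, 9]
Cut edges: (2,3)

By max-flow min-cut theorem, max flow = min cut = 11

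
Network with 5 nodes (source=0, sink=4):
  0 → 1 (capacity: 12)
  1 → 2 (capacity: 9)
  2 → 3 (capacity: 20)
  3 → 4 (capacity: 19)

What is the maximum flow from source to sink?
Maximum flow = 9

Max flow: 9

Flow assignment:
  0 → 1: 9/12
  1 → 2: 9/9
  2 → 3: 9/20
  3 → 4: 9/19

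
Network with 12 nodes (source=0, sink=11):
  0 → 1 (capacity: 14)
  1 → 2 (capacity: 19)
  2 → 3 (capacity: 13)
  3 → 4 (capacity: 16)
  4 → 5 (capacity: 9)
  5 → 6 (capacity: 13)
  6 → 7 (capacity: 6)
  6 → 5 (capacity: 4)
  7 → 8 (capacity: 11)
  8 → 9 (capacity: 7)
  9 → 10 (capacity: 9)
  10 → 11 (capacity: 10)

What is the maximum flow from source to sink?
Maximum flow = 6

Max flow: 6

Flow assignment:
  0 → 1: 6/14
  1 → 2: 6/19
  2 → 3: 6/13
  3 → 4: 6/16
  4 → 5: 6/9
  5 → 6: 6/13
  6 → 7: 6/6
  7 → 8: 6/11
  8 → 9: 6/7
  9 → 10: 6/9
  10 → 11: 6/10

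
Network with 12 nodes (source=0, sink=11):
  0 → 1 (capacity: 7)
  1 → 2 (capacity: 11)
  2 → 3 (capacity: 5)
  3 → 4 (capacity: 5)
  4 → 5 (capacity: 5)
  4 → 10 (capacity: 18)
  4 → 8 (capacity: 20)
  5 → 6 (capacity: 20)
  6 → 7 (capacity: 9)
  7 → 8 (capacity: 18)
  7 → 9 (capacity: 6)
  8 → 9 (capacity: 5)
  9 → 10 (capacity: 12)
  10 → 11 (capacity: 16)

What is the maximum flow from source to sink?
Maximum flow = 5

Max flow: 5

Flow assignment:
  0 → 1: 5/7
  1 → 2: 5/11
  2 → 3: 5/5
  3 → 4: 5/5
  4 → 10: 5/18
  10 → 11: 5/16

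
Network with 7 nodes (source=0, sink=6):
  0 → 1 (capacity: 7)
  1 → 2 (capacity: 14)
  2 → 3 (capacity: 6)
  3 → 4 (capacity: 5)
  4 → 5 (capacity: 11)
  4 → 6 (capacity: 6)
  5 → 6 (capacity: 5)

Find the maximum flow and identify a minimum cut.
Max flow = 5, Min cut edges: (3,4)

Maximum flow: 5
Minimum cut: (3,4)
Partition: S = [0, 1, 2, 3], T = [4, 5, 6]

Max-flow min-cut theorem verified: both equal 5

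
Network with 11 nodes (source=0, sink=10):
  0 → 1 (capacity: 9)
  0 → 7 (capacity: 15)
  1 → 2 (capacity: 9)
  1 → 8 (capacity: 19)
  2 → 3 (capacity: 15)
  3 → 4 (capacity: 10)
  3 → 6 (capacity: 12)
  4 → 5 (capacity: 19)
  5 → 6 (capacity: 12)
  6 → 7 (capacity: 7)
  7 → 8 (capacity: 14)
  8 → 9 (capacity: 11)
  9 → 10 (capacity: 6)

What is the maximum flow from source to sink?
Maximum flow = 6

Max flow: 6

Flow assignment:
  0 → 7: 6/15
  7 → 8: 6/14
  8 → 9: 6/11
  9 → 10: 6/6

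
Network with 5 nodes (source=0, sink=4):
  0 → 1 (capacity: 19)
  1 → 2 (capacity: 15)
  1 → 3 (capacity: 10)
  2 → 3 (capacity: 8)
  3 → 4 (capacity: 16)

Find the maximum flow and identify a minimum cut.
Max flow = 16, Min cut edges: (3,4)

Maximum flow: 16
Minimum cut: (3,4)
Partition: S = [0, 1, 2, 3], T = [4]

Max-flow min-cut theorem verified: both equal 16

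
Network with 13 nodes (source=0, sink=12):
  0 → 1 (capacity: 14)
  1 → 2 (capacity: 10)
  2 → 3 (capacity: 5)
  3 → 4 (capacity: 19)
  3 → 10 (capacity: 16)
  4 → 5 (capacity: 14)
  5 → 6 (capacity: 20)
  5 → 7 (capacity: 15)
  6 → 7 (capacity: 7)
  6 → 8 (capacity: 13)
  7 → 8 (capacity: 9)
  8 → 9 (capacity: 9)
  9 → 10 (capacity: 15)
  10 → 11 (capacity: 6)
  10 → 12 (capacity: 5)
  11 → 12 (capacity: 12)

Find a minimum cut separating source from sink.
Min cut value = 5, edges: (2,3)

Min cut value: 5
Partition: S = [0, 1, 2], T = [3, 4, 5, 6, 7, 8, 9, 10, 11, 12]
Cut edges: (2,3)

By max-flow min-cut theorem, max flow = min cut = 5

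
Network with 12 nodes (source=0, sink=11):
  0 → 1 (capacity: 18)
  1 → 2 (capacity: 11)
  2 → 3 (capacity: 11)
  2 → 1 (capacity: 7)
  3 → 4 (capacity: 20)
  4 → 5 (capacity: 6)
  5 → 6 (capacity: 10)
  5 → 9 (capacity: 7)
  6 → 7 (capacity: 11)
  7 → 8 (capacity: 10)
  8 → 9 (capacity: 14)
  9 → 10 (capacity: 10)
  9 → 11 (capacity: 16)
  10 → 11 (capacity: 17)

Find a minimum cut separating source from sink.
Min cut value = 6, edges: (4,5)

Min cut value: 6
Partition: S = [0, 1, 2, 3, 4], T = [5, 6, 7, 8, 9, 10, 11]
Cut edges: (4,5)

By max-flow min-cut theorem, max flow = min cut = 6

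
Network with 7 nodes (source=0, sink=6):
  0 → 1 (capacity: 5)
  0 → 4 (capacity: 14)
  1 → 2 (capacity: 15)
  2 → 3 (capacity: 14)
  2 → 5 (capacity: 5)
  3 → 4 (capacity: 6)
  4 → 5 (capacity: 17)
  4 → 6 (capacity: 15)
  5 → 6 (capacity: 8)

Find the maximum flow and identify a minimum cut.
Max flow = 19, Min cut edges: (0,1), (0,4)

Maximum flow: 19
Minimum cut: (0,1), (0,4)
Partition: S = [0], T = [1, 2, 3, 4, 5, 6]

Max-flow min-cut theorem verified: both equal 19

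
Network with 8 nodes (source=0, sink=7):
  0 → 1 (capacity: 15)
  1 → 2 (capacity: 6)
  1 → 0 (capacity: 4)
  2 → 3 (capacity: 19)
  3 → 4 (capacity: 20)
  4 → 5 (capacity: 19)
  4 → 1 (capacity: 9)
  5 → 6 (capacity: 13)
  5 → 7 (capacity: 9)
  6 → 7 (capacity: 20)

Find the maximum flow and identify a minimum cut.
Max flow = 6, Min cut edges: (1,2)

Maximum flow: 6
Minimum cut: (1,2)
Partition: S = [0, 1], T = [2, 3, 4, 5, 6, 7]

Max-flow min-cut theorem verified: both equal 6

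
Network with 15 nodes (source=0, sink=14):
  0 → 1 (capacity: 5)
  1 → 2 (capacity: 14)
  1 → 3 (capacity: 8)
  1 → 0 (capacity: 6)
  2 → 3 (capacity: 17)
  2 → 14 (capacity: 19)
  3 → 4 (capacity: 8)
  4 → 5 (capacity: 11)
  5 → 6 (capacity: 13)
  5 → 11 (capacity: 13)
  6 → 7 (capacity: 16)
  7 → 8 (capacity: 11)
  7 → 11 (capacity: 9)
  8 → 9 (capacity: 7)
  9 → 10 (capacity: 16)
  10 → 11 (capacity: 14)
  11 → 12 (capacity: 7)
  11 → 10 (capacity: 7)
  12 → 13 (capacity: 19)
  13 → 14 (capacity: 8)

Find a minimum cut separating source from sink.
Min cut value = 5, edges: (0,1)

Min cut value: 5
Partition: S = [0], T = [1, 2, 3, 4, 5, 6, 7, 8, 9, 10, 11, 12, 13, 14]
Cut edges: (0,1)

By max-flow min-cut theorem, max flow = min cut = 5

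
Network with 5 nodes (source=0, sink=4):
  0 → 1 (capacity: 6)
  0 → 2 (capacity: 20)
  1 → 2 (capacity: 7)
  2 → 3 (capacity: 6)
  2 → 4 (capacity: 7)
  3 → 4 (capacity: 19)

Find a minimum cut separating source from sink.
Min cut value = 13, edges: (2,3), (2,4)

Min cut value: 13
Partition: S = [0, 1, 2], T = [3, 4]
Cut edges: (2,3), (2,4)

By max-flow min-cut theorem, max flow = min cut = 13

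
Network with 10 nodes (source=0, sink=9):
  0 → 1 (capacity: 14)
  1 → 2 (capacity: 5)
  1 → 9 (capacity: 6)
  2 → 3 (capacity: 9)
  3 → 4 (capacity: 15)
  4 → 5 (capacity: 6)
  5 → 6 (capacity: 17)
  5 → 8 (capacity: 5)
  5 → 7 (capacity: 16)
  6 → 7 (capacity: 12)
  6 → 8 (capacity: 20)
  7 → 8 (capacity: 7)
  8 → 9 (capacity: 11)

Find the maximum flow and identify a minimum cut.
Max flow = 11, Min cut edges: (1,2), (1,9)

Maximum flow: 11
Minimum cut: (1,2), (1,9)
Partition: S = [0, 1], T = [2, 3, 4, 5, 6, 7, 8, 9]

Max-flow min-cut theorem verified: both equal 11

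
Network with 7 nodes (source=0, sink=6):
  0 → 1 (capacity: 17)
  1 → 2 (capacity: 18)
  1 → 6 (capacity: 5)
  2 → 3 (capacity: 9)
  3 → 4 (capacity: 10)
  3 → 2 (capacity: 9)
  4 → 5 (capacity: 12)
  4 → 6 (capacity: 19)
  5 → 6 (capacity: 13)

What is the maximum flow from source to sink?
Maximum flow = 14

Max flow: 14

Flow assignment:
  0 → 1: 14/17
  1 → 2: 9/18
  1 → 6: 5/5
  2 → 3: 9/9
  3 → 4: 9/10
  4 → 6: 9/19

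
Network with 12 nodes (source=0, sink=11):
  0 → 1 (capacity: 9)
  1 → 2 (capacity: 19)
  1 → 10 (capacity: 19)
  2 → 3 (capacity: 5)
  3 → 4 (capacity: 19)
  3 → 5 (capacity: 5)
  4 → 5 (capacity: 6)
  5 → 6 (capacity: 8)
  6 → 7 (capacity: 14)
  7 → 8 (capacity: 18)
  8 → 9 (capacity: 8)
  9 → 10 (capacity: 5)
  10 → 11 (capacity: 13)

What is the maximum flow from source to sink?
Maximum flow = 9

Max flow: 9

Flow assignment:
  0 → 1: 9/9
  1 → 10: 9/19
  10 → 11: 9/13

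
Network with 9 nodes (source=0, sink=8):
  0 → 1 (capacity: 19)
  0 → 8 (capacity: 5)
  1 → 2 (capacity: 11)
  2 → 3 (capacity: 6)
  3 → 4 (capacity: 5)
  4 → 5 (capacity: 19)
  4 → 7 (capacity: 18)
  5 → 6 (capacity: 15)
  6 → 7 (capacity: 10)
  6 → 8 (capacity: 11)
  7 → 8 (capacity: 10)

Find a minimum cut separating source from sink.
Min cut value = 10, edges: (0,8), (3,4)

Min cut value: 10
Partition: S = [0, 1, 2, 3], T = [4, 5, 6, 7, 8]
Cut edges: (0,8), (3,4)

By max-flow min-cut theorem, max flow = min cut = 10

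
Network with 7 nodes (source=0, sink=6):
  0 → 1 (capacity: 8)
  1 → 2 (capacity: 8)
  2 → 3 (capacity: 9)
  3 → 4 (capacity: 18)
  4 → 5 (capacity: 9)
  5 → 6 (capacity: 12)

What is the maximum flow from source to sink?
Maximum flow = 8

Max flow: 8

Flow assignment:
  0 → 1: 8/8
  1 → 2: 8/8
  2 → 3: 8/9
  3 → 4: 8/18
  4 → 5: 8/9
  5 → 6: 8/12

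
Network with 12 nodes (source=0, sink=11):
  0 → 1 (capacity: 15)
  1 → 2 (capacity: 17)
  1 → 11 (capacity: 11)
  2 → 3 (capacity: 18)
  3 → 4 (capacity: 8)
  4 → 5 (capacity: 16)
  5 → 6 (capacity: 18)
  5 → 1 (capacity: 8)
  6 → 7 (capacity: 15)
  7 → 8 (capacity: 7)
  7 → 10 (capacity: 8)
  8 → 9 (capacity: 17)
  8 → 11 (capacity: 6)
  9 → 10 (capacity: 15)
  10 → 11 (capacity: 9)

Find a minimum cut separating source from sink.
Min cut value = 15, edges: (0,1)

Min cut value: 15
Partition: S = [0], T = [1, 2, 3, 4, 5, 6, 7, 8, 9, 10, 11]
Cut edges: (0,1)

By max-flow min-cut theorem, max flow = min cut = 15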